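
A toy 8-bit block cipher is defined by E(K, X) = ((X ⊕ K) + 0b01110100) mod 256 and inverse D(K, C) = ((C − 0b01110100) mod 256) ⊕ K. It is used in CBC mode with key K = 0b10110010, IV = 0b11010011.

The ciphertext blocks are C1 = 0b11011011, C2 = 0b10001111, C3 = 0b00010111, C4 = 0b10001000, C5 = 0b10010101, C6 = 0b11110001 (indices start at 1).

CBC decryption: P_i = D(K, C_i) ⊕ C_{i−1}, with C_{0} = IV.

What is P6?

P6 = 0b01011010

P6: D(K, 0b11110001) = 0b11001111; 0b11001111 ⊕ 0b10010101 = 0b01011010.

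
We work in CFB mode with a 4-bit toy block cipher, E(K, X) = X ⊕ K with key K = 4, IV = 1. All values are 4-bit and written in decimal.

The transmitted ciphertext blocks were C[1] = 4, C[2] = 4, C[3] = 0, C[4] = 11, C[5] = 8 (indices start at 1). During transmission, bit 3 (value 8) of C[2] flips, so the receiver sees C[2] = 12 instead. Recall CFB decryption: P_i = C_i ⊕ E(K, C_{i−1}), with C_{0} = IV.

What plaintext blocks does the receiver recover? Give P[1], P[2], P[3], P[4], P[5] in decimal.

P[1] = 1, P[2] = 12, P[3] = 8, P[4] = 15, P[5] = 7

Only C[2] changed, to 12. In CFB, a change in C_i flips the same bit in P_i and garbles P_{i+1}. Decrypting the received ciphertext:
P[1]: E(K, 1) = 5; 4 ⊕ 5 = 1.
P[2]: E(K, 4) = 0; 12 ⊕ 0 = 12.
P[3]: E(K, 12) = 8; 0 ⊕ 8 = 8.
P[4]: E(K, 0) = 4; 11 ⊕ 4 = 15.
P[5]: E(K, 11) = 15; 8 ⊕ 15 = 7.
Blocks that differ from the original plaintext: P[2], P[3].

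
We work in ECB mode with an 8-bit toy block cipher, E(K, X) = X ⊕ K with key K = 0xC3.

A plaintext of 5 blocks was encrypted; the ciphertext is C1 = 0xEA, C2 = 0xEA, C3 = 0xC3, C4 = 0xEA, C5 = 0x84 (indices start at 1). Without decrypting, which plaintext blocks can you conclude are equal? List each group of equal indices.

ECB encrypts each block independently with the same key, so equal ciphertext blocks imply equal plaintext blocks.
C1 = C2 = C4 = 0xEA, so P1 = P2 = P4.

P1 = P2 = P4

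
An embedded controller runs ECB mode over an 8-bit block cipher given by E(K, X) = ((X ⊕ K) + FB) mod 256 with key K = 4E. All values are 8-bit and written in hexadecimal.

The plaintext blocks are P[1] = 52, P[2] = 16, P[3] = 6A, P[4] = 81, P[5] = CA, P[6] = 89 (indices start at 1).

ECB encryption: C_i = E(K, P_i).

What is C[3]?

C[3] = 1F

C[3]: E(K, 6A) = 1F.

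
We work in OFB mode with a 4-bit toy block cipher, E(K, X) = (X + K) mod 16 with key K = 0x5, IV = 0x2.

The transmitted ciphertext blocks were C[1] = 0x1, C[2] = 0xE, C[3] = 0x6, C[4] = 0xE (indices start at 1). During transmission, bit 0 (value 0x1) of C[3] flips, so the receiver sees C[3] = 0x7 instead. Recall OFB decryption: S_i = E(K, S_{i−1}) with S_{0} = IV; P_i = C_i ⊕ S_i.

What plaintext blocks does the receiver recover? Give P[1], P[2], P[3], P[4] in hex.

P[1] = 0x6, P[2] = 0x2, P[3] = 0x6, P[4] = 0x8

Only C[3] changed, to 0x7. In OFB, a change in C_i flips the same bit in P_i only; the keystream is unaffected. Decrypting the received ciphertext:
P[1]: S = E(K, 0x2) = 0x7; 0x1 ⊕ 0x7 = 0x6.
P[2]: S = E(K, 0x7) = 0xC; 0xE ⊕ 0xC = 0x2.
P[3]: S = E(K, 0xC) = 0x1; 0x7 ⊕ 0x1 = 0x6.
P[4]: S = E(K, 0x1) = 0x6; 0xE ⊕ 0x6 = 0x8.
Blocks that differ from the original plaintext: P[3].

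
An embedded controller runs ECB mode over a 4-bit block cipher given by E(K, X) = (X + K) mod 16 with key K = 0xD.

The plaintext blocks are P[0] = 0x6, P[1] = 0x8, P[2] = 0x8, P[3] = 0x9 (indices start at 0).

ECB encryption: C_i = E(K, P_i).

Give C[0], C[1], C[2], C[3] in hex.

C[0] = 0x3, C[1] = 0x5, C[2] = 0x5, C[3] = 0x6

C[0]: E(K, 0x6) = 0x3.
C[1]: E(K, 0x8) = 0x5.
C[2]: E(K, 0x8) = 0x5.
C[3]: E(K, 0x9) = 0x6.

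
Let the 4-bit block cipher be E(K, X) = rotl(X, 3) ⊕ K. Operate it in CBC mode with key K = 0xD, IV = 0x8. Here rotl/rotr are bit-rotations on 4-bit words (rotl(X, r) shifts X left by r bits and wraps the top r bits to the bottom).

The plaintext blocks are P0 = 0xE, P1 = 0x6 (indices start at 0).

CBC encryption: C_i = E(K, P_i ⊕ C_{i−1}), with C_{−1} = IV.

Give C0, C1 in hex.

C0: P0 ⊕ 0x8 = 0x6; E(K, 0x6) = 0xE.
C1: P1 ⊕ 0xE = 0x8; E(K, 0x8) = 0x9.

C0 = 0xE, C1 = 0x9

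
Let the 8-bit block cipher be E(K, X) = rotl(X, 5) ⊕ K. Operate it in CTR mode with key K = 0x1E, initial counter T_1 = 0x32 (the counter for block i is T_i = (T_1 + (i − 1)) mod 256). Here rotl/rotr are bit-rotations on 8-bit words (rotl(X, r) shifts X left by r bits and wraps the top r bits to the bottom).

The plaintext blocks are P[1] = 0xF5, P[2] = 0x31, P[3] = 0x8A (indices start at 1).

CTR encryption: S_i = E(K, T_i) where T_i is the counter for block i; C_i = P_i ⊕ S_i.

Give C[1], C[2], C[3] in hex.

C[1] = 0xAD, C[2] = 0x49, C[3] = 0x12

C[1]: T = 0x32, S = E(K, T) = 0x58; 0xF5 ⊕ 0x58 = 0xAD.
C[2]: T = 0x33, S = E(K, T) = 0x78; 0x31 ⊕ 0x78 = 0x49.
C[3]: T = 0x34, S = E(K, T) = 0x98; 0x8A ⊕ 0x98 = 0x12.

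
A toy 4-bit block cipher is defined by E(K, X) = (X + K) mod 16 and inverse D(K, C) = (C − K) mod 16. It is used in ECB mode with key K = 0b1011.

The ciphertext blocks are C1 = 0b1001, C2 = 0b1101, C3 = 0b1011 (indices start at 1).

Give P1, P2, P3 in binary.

ECB decryption: P_i = D(K, C_i).
P1: D(K, 0b1001) = 0b1110.
P2: D(K, 0b1101) = 0b0010.
P3: D(K, 0b1011) = 0b0000.

P1 = 0b1110, P2 = 0b0010, P3 = 0b0000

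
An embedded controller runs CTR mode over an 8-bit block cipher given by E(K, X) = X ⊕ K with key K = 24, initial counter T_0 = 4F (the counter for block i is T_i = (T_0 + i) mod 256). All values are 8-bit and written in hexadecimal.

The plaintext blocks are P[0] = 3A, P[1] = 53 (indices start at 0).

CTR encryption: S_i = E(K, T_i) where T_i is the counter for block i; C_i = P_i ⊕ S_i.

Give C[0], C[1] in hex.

C[0] = 51, C[1] = 27

C[0]: T = 4F, S = E(K, T) = 6B; 3A ⊕ 6B = 51.
C[1]: T = 50, S = E(K, T) = 74; 53 ⊕ 74 = 27.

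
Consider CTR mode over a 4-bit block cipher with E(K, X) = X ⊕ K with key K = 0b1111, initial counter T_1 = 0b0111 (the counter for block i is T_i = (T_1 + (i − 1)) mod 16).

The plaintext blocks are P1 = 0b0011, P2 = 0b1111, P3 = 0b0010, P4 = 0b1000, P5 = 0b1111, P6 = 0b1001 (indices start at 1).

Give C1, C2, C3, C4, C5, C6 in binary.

CTR encryption: S_i = E(K, T_i) where T_i is the counter for block i; C_i = P_i ⊕ S_i.
C1: T = 0b0111, S = E(K, T) = 0b1000; 0b0011 ⊕ 0b1000 = 0b1011.
C2: T = 0b1000, S = E(K, T) = 0b0111; 0b1111 ⊕ 0b0111 = 0b1000.
C3: T = 0b1001, S = E(K, T) = 0b0110; 0b0010 ⊕ 0b0110 = 0b0100.
C4: T = 0b1010, S = E(K, T) = 0b0101; 0b1000 ⊕ 0b0101 = 0b1101.
C5: T = 0b1011, S = E(K, T) = 0b0100; 0b1111 ⊕ 0b0100 = 0b1011.
C6: T = 0b1100, S = E(K, T) = 0b0011; 0b1001 ⊕ 0b0011 = 0b1010.

C1 = 0b1011, C2 = 0b1000, C3 = 0b0100, C4 = 0b1101, C5 = 0b1011, C6 = 0b1010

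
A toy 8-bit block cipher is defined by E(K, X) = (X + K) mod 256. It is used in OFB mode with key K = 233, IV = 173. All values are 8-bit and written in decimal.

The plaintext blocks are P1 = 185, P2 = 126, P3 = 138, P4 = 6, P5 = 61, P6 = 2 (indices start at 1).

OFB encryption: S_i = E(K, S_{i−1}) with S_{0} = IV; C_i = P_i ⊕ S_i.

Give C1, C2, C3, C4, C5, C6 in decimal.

C1 = 47, C2 = 1, C3 = 226, C4 = 87, C5 = 7, C6 = 33

C1: S = E(K, 173) = 150; 185 ⊕ 150 = 47.
C2: S = E(K, 150) = 127; 126 ⊕ 127 = 1.
C3: S = E(K, 127) = 104; 138 ⊕ 104 = 226.
C4: S = E(K, 104) = 81; 6 ⊕ 81 = 87.
C5: S = E(K, 81) = 58; 61 ⊕ 58 = 7.
C6: S = E(K, 58) = 35; 2 ⊕ 35 = 33.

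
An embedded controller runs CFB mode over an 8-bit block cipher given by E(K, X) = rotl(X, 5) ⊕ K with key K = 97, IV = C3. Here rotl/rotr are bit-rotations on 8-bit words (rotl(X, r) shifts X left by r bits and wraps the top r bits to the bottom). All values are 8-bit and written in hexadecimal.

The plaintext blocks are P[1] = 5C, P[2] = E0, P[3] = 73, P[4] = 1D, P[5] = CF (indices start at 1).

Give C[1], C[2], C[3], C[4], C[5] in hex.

CFB encryption: C_i = P_i ⊕ E(K, C_{i−1}), with C_{0} = IV.
C[1]: E(K, C3) = EF; 5C ⊕ EF = B3.
C[2]: E(K, B3) = E1; E0 ⊕ E1 = 01.
C[3]: E(K, 01) = B7; 73 ⊕ B7 = C4.
C[4]: E(K, C4) = 0F; 1D ⊕ 0F = 12.
C[5]: E(K, 12) = D5; CF ⊕ D5 = 1A.

C[1] = B3, C[2] = 01, C[3] = C4, C[4] = 12, C[5] = 1A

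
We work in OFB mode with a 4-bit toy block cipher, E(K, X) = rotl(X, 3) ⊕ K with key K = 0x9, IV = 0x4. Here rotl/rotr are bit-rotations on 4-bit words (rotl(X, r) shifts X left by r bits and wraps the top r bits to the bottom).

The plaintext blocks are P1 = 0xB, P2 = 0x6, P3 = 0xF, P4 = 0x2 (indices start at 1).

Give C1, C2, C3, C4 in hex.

C1 = 0x0, C2 = 0x2, C3 = 0x4, C4 = 0x6

OFB encryption: S_i = E(K, S_{i−1}) with S_{0} = IV; C_i = P_i ⊕ S_i.
C1: S = E(K, 0x4) = 0xB; 0xB ⊕ 0xB = 0x0.
C2: S = E(K, 0xB) = 0x4; 0x6 ⊕ 0x4 = 0x2.
C3: S = E(K, 0x4) = 0xB; 0xF ⊕ 0xB = 0x4.
C4: S = E(K, 0xB) = 0x4; 0x2 ⊕ 0x4 = 0x6.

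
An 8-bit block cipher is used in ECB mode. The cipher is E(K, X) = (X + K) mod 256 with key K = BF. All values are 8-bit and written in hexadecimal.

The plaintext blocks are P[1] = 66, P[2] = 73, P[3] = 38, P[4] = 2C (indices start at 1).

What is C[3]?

C[3] = F7

ECB encryption: C_i = E(K, P_i).
C[3]: E(K, 38) = F7.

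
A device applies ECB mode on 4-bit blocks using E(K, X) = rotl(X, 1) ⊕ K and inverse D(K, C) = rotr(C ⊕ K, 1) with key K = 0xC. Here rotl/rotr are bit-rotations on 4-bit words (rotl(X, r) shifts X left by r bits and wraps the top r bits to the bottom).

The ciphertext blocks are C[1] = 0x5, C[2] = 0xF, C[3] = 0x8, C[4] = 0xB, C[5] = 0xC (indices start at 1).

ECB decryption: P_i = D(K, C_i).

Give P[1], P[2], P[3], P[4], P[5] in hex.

P[1] = 0xC, P[2] = 0x9, P[3] = 0x2, P[4] = 0xB, P[5] = 0x0

P[1]: D(K, 0x5) = 0xC.
P[2]: D(K, 0xF) = 0x9.
P[3]: D(K, 0x8) = 0x2.
P[4]: D(K, 0xB) = 0xB.
P[5]: D(K, 0xC) = 0x0.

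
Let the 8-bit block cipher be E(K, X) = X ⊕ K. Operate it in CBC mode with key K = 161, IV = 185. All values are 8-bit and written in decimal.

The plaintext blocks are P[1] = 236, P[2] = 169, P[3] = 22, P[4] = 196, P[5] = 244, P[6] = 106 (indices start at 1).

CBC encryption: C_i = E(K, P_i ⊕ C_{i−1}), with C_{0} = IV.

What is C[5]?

C[1]: P[1] ⊕ 185 = 85; E(K, 85) = 244.
C[2]: P[2] ⊕ 244 = 93; E(K, 93) = 252.
C[3]: P[3] ⊕ 252 = 234; E(K, 234) = 75.
C[4]: P[4] ⊕ 75 = 143; E(K, 143) = 46.
C[5]: P[5] ⊕ 46 = 218; E(K, 218) = 123.

C[5] = 123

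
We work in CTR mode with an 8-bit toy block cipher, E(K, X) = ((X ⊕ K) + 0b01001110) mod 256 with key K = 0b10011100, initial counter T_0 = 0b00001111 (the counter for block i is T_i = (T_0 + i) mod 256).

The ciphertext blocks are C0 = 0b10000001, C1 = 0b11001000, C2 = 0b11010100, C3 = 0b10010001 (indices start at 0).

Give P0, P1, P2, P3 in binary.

P0 = 0b01100000, P1 = 0b00010010, P2 = 0b00001111, P3 = 0b01001101

CTR decryption: S_i = E(K, T_i) where T_i is the counter for block i; P_i = C_i ⊕ S_i.
P0: T = 0b00001111, S = E(K, T) = 0b11100001; 0b10000001 ⊕ 0b11100001 = 0b01100000.
P1: T = 0b00010000, S = E(K, T) = 0b11011010; 0b11001000 ⊕ 0b11011010 = 0b00010010.
P2: T = 0b00010001, S = E(K, T) = 0b11011011; 0b11010100 ⊕ 0b11011011 = 0b00001111.
P3: T = 0b00010010, S = E(K, T) = 0b11011100; 0b10010001 ⊕ 0b11011100 = 0b01001101.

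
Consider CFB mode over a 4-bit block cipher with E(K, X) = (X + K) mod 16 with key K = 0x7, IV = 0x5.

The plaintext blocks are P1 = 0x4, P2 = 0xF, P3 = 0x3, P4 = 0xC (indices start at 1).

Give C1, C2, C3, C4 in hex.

C1 = 0x8, C2 = 0x0, C3 = 0x4, C4 = 0x7

CFB encryption: C_i = P_i ⊕ E(K, C_{i−1}), with C_{0} = IV.
C1: E(K, 0x5) = 0xC; 0x4 ⊕ 0xC = 0x8.
C2: E(K, 0x8) = 0xF; 0xF ⊕ 0xF = 0x0.
C3: E(K, 0x0) = 0x7; 0x3 ⊕ 0x7 = 0x4.
C4: E(K, 0x4) = 0xB; 0xC ⊕ 0xB = 0x7.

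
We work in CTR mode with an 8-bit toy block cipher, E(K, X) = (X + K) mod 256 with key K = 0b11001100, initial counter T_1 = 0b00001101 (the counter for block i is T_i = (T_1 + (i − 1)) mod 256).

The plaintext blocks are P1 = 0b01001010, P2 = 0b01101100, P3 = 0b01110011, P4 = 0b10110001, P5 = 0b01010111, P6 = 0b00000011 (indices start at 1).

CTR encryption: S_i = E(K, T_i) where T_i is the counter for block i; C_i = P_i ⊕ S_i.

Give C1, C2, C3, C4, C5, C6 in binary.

C1: T = 0b00001101, S = E(K, T) = 0b11011001; 0b01001010 ⊕ 0b11011001 = 0b10010011.
C2: T = 0b00001110, S = E(K, T) = 0b11011010; 0b01101100 ⊕ 0b11011010 = 0b10110110.
C3: T = 0b00001111, S = E(K, T) = 0b11011011; 0b01110011 ⊕ 0b11011011 = 0b10101000.
C4: T = 0b00010000, S = E(K, T) = 0b11011100; 0b10110001 ⊕ 0b11011100 = 0b01101101.
C5: T = 0b00010001, S = E(K, T) = 0b11011101; 0b01010111 ⊕ 0b11011101 = 0b10001010.
C6: T = 0b00010010, S = E(K, T) = 0b11011110; 0b00000011 ⊕ 0b11011110 = 0b11011101.

C1 = 0b10010011, C2 = 0b10110110, C3 = 0b10101000, C4 = 0b01101101, C5 = 0b10001010, C6 = 0b11011101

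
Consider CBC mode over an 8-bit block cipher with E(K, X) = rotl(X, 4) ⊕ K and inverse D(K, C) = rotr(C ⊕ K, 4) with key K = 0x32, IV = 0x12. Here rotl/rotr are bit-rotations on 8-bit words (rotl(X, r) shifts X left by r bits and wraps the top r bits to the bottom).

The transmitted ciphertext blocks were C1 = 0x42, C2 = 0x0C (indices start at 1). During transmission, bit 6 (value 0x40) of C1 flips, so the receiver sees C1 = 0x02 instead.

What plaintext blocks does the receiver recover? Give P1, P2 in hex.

CBC decryption: P_i = D(K, C_i) ⊕ C_{i−1}, with C_{0} = IV.
Only C1 changed, to 0x02. In CBC, a change in C_i garbles P_i and flips the same bit in P_{i+1}. Decrypting the received ciphertext:
P1: D(K, 0x02) = 0x03; 0x03 ⊕ 0x12 = 0x11.
P2: D(K, 0x0C) = 0xE3; 0xE3 ⊕ 0x02 = 0xE1.
Blocks that differ from the original plaintext: P1, P2.

P1 = 0x11, P2 = 0xE1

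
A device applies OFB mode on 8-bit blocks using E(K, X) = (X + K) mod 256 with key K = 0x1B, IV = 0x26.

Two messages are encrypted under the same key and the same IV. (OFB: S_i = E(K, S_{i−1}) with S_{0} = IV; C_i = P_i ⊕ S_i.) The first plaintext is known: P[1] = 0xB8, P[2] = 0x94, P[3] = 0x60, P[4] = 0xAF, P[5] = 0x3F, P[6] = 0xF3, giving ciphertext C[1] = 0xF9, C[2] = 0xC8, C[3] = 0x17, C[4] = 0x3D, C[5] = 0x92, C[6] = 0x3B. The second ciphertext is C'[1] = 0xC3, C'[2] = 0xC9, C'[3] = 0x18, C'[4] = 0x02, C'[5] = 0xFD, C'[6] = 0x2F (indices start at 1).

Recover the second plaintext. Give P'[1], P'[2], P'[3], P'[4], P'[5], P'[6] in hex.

P'[1] = 0x82, P'[2] = 0x95, P'[3] = 0x6F, P'[4] = 0x90, P'[5] = 0x50, P'[6] = 0xE7

In OFB with a reused IV, both messages share the same keystream S_i, so C_i ⊕ C'_i = P_i ⊕ P'_i and thus P'_i = P_i ⊕ C_i ⊕ C'_i.
P'[1]: 0xB8 ⊕ 0xF9 ⊕ 0xC3 = 0x82.
P'[2]: 0x94 ⊕ 0xC8 ⊕ 0xC9 = 0x95.
P'[3]: 0x60 ⊕ 0x17 ⊕ 0x18 = 0x6F.
P'[4]: 0xAF ⊕ 0x3D ⊕ 0x02 = 0x90.
P'[5]: 0x3F ⊕ 0x92 ⊕ 0xFD = 0x50.
P'[6]: 0xF3 ⊕ 0x3B ⊕ 0x2F = 0xE7.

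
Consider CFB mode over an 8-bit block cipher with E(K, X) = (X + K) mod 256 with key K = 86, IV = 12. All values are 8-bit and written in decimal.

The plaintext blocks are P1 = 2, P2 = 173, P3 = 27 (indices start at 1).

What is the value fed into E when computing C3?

27

CFB encryption: C_i = P_i ⊕ E(K, C_{i−1}), with C_{0} = IV.
C1: E(K, 12) = 98; 2 ⊕ 98 = 96.
C2: E(K, 96) = 182; 173 ⊕ 182 = 27.
C3: E(K, 27) = 113; 27 ⊕ 113 = 106.
So the input to E for block 3 is 27.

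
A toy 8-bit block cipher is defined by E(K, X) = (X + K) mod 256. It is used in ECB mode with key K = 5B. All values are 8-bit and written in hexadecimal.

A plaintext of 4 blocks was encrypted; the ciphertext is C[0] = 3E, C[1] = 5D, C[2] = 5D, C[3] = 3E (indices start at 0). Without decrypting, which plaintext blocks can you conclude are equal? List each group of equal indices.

P[0] = P[3]; P[1] = P[2]

ECB encrypts each block independently with the same key, so equal ciphertext blocks imply equal plaintext blocks.
C[0] = C[3] = 3E, so P[0] = P[3].
C[1] = C[2] = 5D, so P[1] = P[2].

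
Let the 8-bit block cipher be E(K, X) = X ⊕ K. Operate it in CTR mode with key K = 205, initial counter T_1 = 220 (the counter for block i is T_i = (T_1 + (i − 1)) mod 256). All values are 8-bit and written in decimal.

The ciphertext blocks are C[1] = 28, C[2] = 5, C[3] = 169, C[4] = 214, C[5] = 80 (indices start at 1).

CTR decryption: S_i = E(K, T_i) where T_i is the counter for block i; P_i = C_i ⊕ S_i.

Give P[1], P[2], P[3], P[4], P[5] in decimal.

P[1] = 13, P[2] = 21, P[3] = 186, P[4] = 196, P[5] = 125

P[1]: T = 220, S = E(K, T) = 17; 28 ⊕ 17 = 13.
P[2]: T = 221, S = E(K, T) = 16; 5 ⊕ 16 = 21.
P[3]: T = 222, S = E(K, T) = 19; 169 ⊕ 19 = 186.
P[4]: T = 223, S = E(K, T) = 18; 214 ⊕ 18 = 196.
P[5]: T = 224, S = E(K, T) = 45; 80 ⊕ 45 = 125.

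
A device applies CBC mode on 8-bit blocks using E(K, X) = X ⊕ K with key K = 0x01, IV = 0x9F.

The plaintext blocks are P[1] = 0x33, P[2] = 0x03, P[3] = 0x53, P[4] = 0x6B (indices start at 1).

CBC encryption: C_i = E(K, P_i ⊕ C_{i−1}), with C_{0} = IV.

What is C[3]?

C[3] = 0xFD

C[1]: P[1] ⊕ 0x9F = 0xAC; E(K, 0xAC) = 0xAD.
C[2]: P[2] ⊕ 0xAD = 0xAE; E(K, 0xAE) = 0xAF.
C[3]: P[3] ⊕ 0xAF = 0xFC; E(K, 0xFC) = 0xFD.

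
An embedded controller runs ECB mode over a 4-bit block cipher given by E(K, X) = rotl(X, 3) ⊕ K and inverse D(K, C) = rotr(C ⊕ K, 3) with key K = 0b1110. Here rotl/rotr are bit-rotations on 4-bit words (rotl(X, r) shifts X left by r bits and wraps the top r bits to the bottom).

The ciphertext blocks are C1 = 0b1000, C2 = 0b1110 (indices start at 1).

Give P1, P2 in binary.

ECB decryption: P_i = D(K, C_i).
P1: D(K, 0b1000) = 0b1100.
P2: D(K, 0b1110) = 0b0000.

P1 = 0b1100, P2 = 0b0000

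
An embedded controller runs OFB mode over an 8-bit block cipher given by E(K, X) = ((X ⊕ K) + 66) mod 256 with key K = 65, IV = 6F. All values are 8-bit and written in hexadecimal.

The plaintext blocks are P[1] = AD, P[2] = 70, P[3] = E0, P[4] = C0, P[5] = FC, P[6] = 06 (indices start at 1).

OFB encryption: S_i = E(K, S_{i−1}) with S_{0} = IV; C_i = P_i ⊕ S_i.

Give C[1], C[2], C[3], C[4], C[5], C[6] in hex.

C[1] = DD, C[2] = 0B, C[3] = 64, C[4] = 87, C[5] = 74, C[6] = 55

C[1]: S = E(K, 6F) = 70; AD ⊕ 70 = DD.
C[2]: S = E(K, 70) = 7B; 70 ⊕ 7B = 0B.
C[3]: S = E(K, 7B) = 84; E0 ⊕ 84 = 64.
C[4]: S = E(K, 84) = 47; C0 ⊕ 47 = 87.
C[5]: S = E(K, 47) = 88; FC ⊕ 88 = 74.
C[6]: S = E(K, 88) = 53; 06 ⊕ 53 = 55.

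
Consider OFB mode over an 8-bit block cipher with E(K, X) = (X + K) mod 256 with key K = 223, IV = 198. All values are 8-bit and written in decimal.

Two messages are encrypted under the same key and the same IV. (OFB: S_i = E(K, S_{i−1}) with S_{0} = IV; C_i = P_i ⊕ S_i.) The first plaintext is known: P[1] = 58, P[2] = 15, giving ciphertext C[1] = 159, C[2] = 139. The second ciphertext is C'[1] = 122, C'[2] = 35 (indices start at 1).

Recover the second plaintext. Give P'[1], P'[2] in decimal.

P'[1] = 223, P'[2] = 167

In OFB with a reused IV, both messages share the same keystream S_i, so C_i ⊕ C'_i = P_i ⊕ P'_i and thus P'_i = P_i ⊕ C_i ⊕ C'_i.
P'[1]: 58 ⊕ 159 ⊕ 122 = 223.
P'[2]: 15 ⊕ 139 ⊕ 35 = 167.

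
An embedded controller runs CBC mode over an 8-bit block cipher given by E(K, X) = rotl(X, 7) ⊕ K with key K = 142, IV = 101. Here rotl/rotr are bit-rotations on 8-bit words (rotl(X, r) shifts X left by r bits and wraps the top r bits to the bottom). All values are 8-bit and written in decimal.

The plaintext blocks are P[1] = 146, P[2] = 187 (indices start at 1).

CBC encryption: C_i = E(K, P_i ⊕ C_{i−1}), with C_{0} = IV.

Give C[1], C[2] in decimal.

C[1] = 117, C[2] = 233

C[1]: P[1] ⊕ 101 = 247; E(K, 247) = 117.
C[2]: P[2] ⊕ 117 = 206; E(K, 206) = 233.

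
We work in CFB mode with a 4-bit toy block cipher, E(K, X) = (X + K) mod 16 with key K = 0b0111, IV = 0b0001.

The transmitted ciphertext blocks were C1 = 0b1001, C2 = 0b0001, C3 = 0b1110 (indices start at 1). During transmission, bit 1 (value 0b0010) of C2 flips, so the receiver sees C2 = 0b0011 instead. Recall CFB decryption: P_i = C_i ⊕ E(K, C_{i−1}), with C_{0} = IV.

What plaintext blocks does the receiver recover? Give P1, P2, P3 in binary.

Only C2 changed, to 0b0011. In CFB, a change in C_i flips the same bit in P_i and garbles P_{i+1}. Decrypting the received ciphertext:
P1: E(K, 0b0001) = 0b1000; 0b1001 ⊕ 0b1000 = 0b0001.
P2: E(K, 0b1001) = 0b0000; 0b0011 ⊕ 0b0000 = 0b0011.
P3: E(K, 0b0011) = 0b1010; 0b1110 ⊕ 0b1010 = 0b0100.
Blocks that differ from the original plaintext: P2, P3.

P1 = 0b0001, P2 = 0b0011, P3 = 0b0100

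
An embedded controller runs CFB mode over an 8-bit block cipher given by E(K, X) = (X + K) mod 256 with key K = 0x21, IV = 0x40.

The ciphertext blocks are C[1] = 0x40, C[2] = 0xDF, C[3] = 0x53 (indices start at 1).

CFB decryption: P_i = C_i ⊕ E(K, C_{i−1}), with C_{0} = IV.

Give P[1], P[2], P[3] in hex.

P[1] = 0x21, P[2] = 0xBE, P[3] = 0x53

P[1]: E(K, 0x40) = 0x61; 0x40 ⊕ 0x61 = 0x21.
P[2]: E(K, 0x40) = 0x61; 0xDF ⊕ 0x61 = 0xBE.
P[3]: E(K, 0xDF) = 0x00; 0x53 ⊕ 0x00 = 0x53.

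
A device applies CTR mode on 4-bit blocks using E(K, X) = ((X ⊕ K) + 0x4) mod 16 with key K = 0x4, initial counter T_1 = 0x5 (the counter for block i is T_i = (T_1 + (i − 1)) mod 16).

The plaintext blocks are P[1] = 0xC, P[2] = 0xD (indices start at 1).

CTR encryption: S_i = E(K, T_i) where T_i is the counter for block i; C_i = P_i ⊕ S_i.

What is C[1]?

C[1] = 0x9

C[1]: T = 0x5, S = E(K, T) = 0x5; 0xC ⊕ 0x5 = 0x9.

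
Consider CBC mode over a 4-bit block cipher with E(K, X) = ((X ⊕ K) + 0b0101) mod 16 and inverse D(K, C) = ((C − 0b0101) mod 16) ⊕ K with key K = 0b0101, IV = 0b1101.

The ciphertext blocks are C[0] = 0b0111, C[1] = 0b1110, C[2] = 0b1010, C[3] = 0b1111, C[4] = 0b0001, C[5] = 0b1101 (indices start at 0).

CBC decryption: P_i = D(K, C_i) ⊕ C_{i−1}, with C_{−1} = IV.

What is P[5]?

P[5] = 0b1100

P[5]: D(K, 0b1101) = 0b1101; 0b1101 ⊕ 0b0001 = 0b1100.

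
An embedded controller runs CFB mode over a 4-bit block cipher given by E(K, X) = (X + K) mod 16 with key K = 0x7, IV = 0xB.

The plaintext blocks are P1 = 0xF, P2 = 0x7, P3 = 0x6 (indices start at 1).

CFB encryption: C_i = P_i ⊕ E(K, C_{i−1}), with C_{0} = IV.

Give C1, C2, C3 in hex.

C1: E(K, 0xB) = 0x2; 0xF ⊕ 0x2 = 0xD.
C2: E(K, 0xD) = 0x4; 0x7 ⊕ 0x4 = 0x3.
C3: E(K, 0x3) = 0xA; 0x6 ⊕ 0xA = 0xC.

C1 = 0xD, C2 = 0x3, C3 = 0xC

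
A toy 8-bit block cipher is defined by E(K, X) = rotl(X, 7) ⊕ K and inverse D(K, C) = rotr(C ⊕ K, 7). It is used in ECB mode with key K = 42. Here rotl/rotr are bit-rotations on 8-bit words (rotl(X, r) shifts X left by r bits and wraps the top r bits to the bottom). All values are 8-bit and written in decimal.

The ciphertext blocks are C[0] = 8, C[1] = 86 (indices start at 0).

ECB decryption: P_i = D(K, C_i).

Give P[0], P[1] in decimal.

P[0] = 68, P[1] = 248

P[0]: D(K, 8) = 68.
P[1]: D(K, 86) = 248.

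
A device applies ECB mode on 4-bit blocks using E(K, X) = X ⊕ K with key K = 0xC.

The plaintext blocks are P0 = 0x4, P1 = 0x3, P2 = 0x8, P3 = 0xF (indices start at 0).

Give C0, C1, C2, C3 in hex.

C0 = 0x8, C1 = 0xF, C2 = 0x4, C3 = 0x3

ECB encryption: C_i = E(K, P_i).
C0: E(K, 0x4) = 0x8.
C1: E(K, 0x3) = 0xF.
C2: E(K, 0x8) = 0x4.
C3: E(K, 0xF) = 0x3.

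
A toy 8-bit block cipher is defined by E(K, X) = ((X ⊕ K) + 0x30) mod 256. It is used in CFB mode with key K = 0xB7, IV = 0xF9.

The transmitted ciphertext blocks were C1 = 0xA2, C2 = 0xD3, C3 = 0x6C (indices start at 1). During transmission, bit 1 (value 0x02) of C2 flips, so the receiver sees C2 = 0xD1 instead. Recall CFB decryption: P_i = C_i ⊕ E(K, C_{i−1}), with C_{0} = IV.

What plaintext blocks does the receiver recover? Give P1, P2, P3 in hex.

Only C2 changed, to 0xD1. In CFB, a change in C_i flips the same bit in P_i and garbles P_{i+1}. Decrypting the received ciphertext:
P1: E(K, 0xF9) = 0x7E; 0xA2 ⊕ 0x7E = 0xDC.
P2: E(K, 0xA2) = 0x45; 0xD1 ⊕ 0x45 = 0x94.
P3: E(K, 0xD1) = 0x96; 0x6C ⊕ 0x96 = 0xFA.
Blocks that differ from the original plaintext: P2, P3.

P1 = 0xDC, P2 = 0x94, P3 = 0xFA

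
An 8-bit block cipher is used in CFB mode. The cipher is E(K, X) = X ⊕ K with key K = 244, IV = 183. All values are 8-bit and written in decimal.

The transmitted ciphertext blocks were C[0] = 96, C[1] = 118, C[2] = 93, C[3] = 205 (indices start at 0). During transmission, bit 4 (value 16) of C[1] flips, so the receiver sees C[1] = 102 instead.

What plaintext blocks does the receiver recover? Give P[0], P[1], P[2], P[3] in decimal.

CFB decryption: P_i = C_i ⊕ E(K, C_{i−1}), with C_{−1} = IV.
Only C[1] changed, to 102. In CFB, a change in C_i flips the same bit in P_i and garbles P_{i+1}. Decrypting the received ciphertext:
P[0]: E(K, 183) = 67; 96 ⊕ 67 = 35.
P[1]: E(K, 96) = 148; 102 ⊕ 148 = 242.
P[2]: E(K, 102) = 146; 93 ⊕ 146 = 207.
P[3]: E(K, 93) = 169; 205 ⊕ 169 = 100.
Blocks that differ from the original plaintext: P[1], P[2].

P[0] = 35, P[1] = 242, P[2] = 207, P[3] = 100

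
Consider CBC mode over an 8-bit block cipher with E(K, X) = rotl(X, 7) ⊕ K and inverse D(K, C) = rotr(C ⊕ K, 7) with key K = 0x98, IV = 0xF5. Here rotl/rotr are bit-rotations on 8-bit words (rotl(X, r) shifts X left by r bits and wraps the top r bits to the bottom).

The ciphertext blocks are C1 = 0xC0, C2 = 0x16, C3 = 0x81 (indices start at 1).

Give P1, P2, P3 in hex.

P1 = 0x45, P2 = 0xDD, P3 = 0x24

CBC decryption: P_i = D(K, C_i) ⊕ C_{i−1}, with C_{0} = IV.
P1: D(K, 0xC0) = 0xB0; 0xB0 ⊕ 0xF5 = 0x45.
P2: D(K, 0x16) = 0x1D; 0x1D ⊕ 0xC0 = 0xDD.
P3: D(K, 0x81) = 0x32; 0x32 ⊕ 0x16 = 0x24.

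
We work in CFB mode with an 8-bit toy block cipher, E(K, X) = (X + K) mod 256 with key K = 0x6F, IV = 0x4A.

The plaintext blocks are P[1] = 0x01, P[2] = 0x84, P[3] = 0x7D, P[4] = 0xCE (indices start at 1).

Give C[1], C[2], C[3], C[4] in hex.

CFB encryption: C_i = P_i ⊕ E(K, C_{i−1}), with C_{0} = IV.
C[1]: E(K, 0x4A) = 0xB9; 0x01 ⊕ 0xB9 = 0xB8.
C[2]: E(K, 0xB8) = 0x27; 0x84 ⊕ 0x27 = 0xA3.
C[3]: E(K, 0xA3) = 0x12; 0x7D ⊕ 0x12 = 0x6F.
C[4]: E(K, 0x6F) = 0xDE; 0xCE ⊕ 0xDE = 0x10.

C[1] = 0xB8, C[2] = 0xA3, C[3] = 0x6F, C[4] = 0x10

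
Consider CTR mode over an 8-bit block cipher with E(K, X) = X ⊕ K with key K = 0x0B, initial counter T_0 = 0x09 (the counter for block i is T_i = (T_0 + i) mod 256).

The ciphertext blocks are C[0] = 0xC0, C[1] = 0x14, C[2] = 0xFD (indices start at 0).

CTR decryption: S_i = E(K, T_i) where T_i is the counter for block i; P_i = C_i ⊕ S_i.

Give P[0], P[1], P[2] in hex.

P[0]: T = 0x09, S = E(K, T) = 0x02; 0xC0 ⊕ 0x02 = 0xC2.
P[1]: T = 0x0A, S = E(K, T) = 0x01; 0x14 ⊕ 0x01 = 0x15.
P[2]: T = 0x0B, S = E(K, T) = 0x00; 0xFD ⊕ 0x00 = 0xFD.

P[0] = 0xC2, P[1] = 0x15, P[2] = 0xFD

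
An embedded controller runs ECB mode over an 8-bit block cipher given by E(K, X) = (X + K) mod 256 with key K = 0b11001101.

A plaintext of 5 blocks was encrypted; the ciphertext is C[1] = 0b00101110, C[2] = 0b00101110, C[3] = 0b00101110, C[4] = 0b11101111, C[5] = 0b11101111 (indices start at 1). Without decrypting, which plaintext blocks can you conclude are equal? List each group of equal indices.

ECB encrypts each block independently with the same key, so equal ciphertext blocks imply equal plaintext blocks.
C[1] = C[2] = C[3] = 0b00101110, so P[1] = P[2] = P[3].
C[4] = C[5] = 0b11101111, so P[4] = P[5].

P[1] = P[2] = P[3]; P[4] = P[5]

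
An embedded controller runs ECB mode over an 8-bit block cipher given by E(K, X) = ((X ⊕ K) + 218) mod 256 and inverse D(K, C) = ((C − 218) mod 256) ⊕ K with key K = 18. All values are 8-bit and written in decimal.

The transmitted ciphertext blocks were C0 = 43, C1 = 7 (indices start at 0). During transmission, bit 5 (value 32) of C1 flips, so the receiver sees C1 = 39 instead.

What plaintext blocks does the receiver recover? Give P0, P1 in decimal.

ECB decryption: P_i = D(K, C_i).
Only C1 changed, to 39. In ECB, a change in C_i affects only P_i. Decrypting the received ciphertext:
P0: D(K, 43) = 67.
P1: D(K, 39) = 95.
Blocks that differ from the original plaintext: P1.

P0 = 67, P1 = 95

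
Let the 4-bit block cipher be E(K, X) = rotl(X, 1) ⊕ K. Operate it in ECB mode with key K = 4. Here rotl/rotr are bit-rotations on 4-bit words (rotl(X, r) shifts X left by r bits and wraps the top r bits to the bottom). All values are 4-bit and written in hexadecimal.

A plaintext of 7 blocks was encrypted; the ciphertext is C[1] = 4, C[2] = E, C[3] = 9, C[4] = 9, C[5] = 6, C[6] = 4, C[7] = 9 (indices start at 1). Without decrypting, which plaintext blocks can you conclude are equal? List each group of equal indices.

P[1] = P[6]; P[3] = P[4] = P[7]

ECB encrypts each block independently with the same key, so equal ciphertext blocks imply equal plaintext blocks.
C[1] = C[6] = 4, so P[1] = P[6].
C[3] = C[4] = C[7] = 9, so P[3] = P[4] = P[7].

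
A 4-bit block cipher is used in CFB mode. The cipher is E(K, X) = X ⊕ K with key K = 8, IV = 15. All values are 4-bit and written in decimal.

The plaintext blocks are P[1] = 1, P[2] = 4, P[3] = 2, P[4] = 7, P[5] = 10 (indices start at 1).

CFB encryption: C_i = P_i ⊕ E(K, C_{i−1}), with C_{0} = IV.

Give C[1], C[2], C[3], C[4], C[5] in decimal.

C[1]: E(K, 15) = 7; 1 ⊕ 7 = 6.
C[2]: E(K, 6) = 14; 4 ⊕ 14 = 10.
C[3]: E(K, 10) = 2; 2 ⊕ 2 = 0.
C[4]: E(K, 0) = 8; 7 ⊕ 8 = 15.
C[5]: E(K, 15) = 7; 10 ⊕ 7 = 13.

C[1] = 6, C[2] = 10, C[3] = 0, C[4] = 15, C[5] = 13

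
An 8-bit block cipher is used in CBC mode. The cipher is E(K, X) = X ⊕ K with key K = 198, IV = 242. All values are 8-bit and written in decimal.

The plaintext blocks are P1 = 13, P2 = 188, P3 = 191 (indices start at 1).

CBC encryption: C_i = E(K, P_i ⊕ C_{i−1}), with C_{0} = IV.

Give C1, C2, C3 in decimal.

C1: P1 ⊕ 242 = 255; E(K, 255) = 57.
C2: P2 ⊕ 57 = 133; E(K, 133) = 67.
C3: P3 ⊕ 67 = 252; E(K, 252) = 58.

C1 = 57, C2 = 67, C3 = 58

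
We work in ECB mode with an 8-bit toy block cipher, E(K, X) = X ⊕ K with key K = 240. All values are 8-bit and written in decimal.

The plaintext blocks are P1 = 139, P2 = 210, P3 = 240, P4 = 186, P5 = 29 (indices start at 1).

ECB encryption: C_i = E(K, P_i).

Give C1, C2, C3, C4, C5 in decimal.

C1 = 123, C2 = 34, C3 = 0, C4 = 74, C5 = 237

C1: E(K, 139) = 123.
C2: E(K, 210) = 34.
C3: E(K, 240) = 0.
C4: E(K, 186) = 74.
C5: E(K, 29) = 237.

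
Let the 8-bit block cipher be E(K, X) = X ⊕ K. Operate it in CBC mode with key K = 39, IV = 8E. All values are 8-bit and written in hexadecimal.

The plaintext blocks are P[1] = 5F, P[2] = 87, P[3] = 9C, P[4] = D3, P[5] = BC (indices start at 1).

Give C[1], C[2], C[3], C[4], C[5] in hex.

CBC encryption: C_i = E(K, P_i ⊕ C_{i−1}), with C_{0} = IV.
C[1]: P[1] ⊕ 8E = D1; E(K, D1) = E8.
C[2]: P[2] ⊕ E8 = 6F; E(K, 6F) = 56.
C[3]: P[3] ⊕ 56 = CA; E(K, CA) = F3.
C[4]: P[4] ⊕ F3 = 20; E(K, 20) = 19.
C[5]: P[5] ⊕ 19 = A5; E(K, A5) = 9C.

C[1] = E8, C[2] = 56, C[3] = F3, C[4] = 19, C[5] = 9C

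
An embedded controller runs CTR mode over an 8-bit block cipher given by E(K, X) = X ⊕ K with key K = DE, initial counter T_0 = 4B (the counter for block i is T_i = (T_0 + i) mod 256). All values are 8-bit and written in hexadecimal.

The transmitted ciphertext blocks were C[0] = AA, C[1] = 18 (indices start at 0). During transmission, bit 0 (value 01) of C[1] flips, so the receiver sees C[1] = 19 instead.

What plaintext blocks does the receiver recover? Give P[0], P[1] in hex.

CTR decryption: S_i = E(K, T_i) where T_i is the counter for block i; P_i = C_i ⊕ S_i.
Only C[1] changed, to 19. In CTR, a change in C_i flips the same bit in P_i only; the keystream is unaffected. Decrypting the received ciphertext:
P[0]: T = 4B, S = E(K, T) = 95; AA ⊕ 95 = 3F.
P[1]: T = 4C, S = E(K, T) = 92; 19 ⊕ 92 = 8B.
Blocks that differ from the original plaintext: P[1].

P[0] = 3F, P[1] = 8B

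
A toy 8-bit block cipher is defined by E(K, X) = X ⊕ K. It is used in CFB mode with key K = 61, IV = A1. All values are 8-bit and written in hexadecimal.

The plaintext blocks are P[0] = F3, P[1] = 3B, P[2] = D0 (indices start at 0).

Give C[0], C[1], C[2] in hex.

C[0] = 33, C[1] = 69, C[2] = D8

CFB encryption: C_i = P_i ⊕ E(K, C_{i−1}), with C_{−1} = IV.
C[0]: E(K, A1) = C0; F3 ⊕ C0 = 33.
C[1]: E(K, 33) = 52; 3B ⊕ 52 = 69.
C[2]: E(K, 69) = 08; D0 ⊕ 08 = D8.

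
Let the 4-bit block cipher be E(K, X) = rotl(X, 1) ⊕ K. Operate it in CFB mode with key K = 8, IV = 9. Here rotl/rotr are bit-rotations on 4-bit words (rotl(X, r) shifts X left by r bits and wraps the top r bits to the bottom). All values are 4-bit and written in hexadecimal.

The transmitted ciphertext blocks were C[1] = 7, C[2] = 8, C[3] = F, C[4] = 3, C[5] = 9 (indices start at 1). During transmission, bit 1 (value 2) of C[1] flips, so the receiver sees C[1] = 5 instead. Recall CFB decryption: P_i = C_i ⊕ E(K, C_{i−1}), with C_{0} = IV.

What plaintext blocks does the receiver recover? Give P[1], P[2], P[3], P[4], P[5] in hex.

Only C[1] changed, to 5. In CFB, a change in C_i flips the same bit in P_i and garbles P_{i+1}. Decrypting the received ciphertext:
P[1]: E(K, 9) = B; 5 ⊕ B = E.
P[2]: E(K, 5) = 2; 8 ⊕ 2 = A.
P[3]: E(K, 8) = 9; F ⊕ 9 = 6.
P[4]: E(K, F) = 7; 3 ⊕ 7 = 4.
P[5]: E(K, 3) = E; 9 ⊕ E = 7.
Blocks that differ from the original plaintext: P[1], P[2].

P[1] = E, P[2] = A, P[3] = 6, P[4] = 4, P[5] = 7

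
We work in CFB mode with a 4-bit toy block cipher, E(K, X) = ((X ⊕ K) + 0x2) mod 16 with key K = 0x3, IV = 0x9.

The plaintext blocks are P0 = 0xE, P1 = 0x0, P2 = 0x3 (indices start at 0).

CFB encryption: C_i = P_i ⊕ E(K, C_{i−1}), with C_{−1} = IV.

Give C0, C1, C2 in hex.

C0: E(K, 0x9) = 0xC; 0xE ⊕ 0xC = 0x2.
C1: E(K, 0x2) = 0x3; 0x0 ⊕ 0x3 = 0x3.
C2: E(K, 0x3) = 0x2; 0x3 ⊕ 0x2 = 0x1.

C0 = 0x2, C1 = 0x3, C2 = 0x1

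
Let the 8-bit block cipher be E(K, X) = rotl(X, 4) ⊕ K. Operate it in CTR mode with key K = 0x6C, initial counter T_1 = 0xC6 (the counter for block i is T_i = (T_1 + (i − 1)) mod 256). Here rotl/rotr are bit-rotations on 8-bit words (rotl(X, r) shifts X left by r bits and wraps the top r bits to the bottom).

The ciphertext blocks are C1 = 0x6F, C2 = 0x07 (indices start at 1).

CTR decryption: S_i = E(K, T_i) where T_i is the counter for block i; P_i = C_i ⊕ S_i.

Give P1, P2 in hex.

P1 = 0x6F, P2 = 0x17

P1: T = 0xC6, S = E(K, T) = 0x00; 0x6F ⊕ 0x00 = 0x6F.
P2: T = 0xC7, S = E(K, T) = 0x10; 0x07 ⊕ 0x10 = 0x17.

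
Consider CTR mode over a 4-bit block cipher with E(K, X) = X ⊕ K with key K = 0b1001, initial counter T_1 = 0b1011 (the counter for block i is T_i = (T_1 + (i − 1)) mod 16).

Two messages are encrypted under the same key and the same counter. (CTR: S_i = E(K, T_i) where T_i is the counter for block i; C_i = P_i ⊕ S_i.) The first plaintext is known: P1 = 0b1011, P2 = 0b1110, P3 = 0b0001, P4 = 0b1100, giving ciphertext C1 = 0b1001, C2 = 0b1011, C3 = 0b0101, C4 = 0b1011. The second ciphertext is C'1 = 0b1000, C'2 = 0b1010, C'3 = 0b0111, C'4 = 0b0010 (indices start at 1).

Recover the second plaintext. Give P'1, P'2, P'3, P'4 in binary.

In CTR with a reused counter, both messages share the same keystream S_i, so C_i ⊕ C'_i = P_i ⊕ P'_i and thus P'_i = P_i ⊕ C_i ⊕ C'_i.
P'1: 0b1011 ⊕ 0b1001 ⊕ 0b1000 = 0b1010.
P'2: 0b1110 ⊕ 0b1011 ⊕ 0b1010 = 0b1111.
P'3: 0b0001 ⊕ 0b0101 ⊕ 0b0111 = 0b0011.
P'4: 0b1100 ⊕ 0b1011 ⊕ 0b0010 = 0b0101.

P'1 = 0b1010, P'2 = 0b1111, P'3 = 0b0011, P'4 = 0b0101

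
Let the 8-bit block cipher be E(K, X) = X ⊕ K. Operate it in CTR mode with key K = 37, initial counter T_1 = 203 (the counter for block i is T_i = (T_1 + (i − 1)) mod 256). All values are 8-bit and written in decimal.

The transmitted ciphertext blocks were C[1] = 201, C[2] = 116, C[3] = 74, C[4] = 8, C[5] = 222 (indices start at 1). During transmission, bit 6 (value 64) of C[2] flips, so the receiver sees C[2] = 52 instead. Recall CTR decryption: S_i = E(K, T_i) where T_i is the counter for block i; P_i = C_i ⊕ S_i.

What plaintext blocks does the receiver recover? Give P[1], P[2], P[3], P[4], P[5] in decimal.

Only C[2] changed, to 52. In CTR, a change in C_i flips the same bit in P_i only; the keystream is unaffected. Decrypting the received ciphertext:
P[1]: T = 203, S = E(K, T) = 238; 201 ⊕ 238 = 39.
P[2]: T = 204, S = E(K, T) = 233; 52 ⊕ 233 = 221.
P[3]: T = 205, S = E(K, T) = 232; 74 ⊕ 232 = 162.
P[4]: T = 206, S = E(K, T) = 235; 8 ⊕ 235 = 227.
P[5]: T = 207, S = E(K, T) = 234; 222 ⊕ 234 = 52.
Blocks that differ from the original plaintext: P[2].

P[1] = 39, P[2] = 221, P[3] = 162, P[4] = 227, P[5] = 52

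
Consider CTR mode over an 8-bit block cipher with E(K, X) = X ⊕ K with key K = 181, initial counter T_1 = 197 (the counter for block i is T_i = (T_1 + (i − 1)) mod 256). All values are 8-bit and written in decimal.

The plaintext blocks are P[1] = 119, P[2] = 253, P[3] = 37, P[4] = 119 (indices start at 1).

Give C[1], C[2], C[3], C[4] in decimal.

C[1] = 7, C[2] = 142, C[3] = 87, C[4] = 10

CTR encryption: S_i = E(K, T_i) where T_i is the counter for block i; C_i = P_i ⊕ S_i.
C[1]: T = 197, S = E(K, T) = 112; 119 ⊕ 112 = 7.
C[2]: T = 198, S = E(K, T) = 115; 253 ⊕ 115 = 142.
C[3]: T = 199, S = E(K, T) = 114; 37 ⊕ 114 = 87.
C[4]: T = 200, S = E(K, T) = 125; 119 ⊕ 125 = 10.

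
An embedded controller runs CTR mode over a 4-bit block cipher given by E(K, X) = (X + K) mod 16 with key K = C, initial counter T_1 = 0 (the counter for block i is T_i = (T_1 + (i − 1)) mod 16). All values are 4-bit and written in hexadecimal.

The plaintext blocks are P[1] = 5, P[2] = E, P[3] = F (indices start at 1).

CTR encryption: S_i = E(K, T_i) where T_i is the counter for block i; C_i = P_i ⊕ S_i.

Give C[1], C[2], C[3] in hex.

C[1] = 9, C[2] = 3, C[3] = 1

C[1]: T = 0, S = E(K, T) = C; 5 ⊕ C = 9.
C[2]: T = 1, S = E(K, T) = D; E ⊕ D = 3.
C[3]: T = 2, S = E(K, T) = E; F ⊕ E = 1.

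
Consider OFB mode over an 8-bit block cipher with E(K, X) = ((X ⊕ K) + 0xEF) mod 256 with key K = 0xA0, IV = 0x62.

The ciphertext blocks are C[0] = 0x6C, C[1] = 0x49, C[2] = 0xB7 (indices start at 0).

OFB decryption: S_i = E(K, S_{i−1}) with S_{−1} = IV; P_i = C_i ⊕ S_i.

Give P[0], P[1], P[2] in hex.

P[0] = 0xDD, P[1] = 0x49, P[2] = 0x38

P[0]: S = E(K, 0x62) = 0xB1; 0x6C ⊕ 0xB1 = 0xDD.
P[1]: S = E(K, 0xB1) = 0x00; 0x49 ⊕ 0x00 = 0x49.
P[2]: S = E(K, 0x00) = 0x8F; 0xB7 ⊕ 0x8F = 0x38.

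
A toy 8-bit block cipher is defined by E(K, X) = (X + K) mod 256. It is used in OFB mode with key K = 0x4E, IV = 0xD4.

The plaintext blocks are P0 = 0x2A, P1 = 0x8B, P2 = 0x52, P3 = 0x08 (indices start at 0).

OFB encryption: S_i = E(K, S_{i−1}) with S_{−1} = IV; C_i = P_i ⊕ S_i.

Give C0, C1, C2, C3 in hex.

C0: S = E(K, 0xD4) = 0x22; 0x2A ⊕ 0x22 = 0x08.
C1: S = E(K, 0x22) = 0x70; 0x8B ⊕ 0x70 = 0xFB.
C2: S = E(K, 0x70) = 0xBE; 0x52 ⊕ 0xBE = 0xEC.
C3: S = E(K, 0xBE) = 0x0C; 0x08 ⊕ 0x0C = 0x04.

C0 = 0x08, C1 = 0xFB, C2 = 0xEC, C3 = 0x04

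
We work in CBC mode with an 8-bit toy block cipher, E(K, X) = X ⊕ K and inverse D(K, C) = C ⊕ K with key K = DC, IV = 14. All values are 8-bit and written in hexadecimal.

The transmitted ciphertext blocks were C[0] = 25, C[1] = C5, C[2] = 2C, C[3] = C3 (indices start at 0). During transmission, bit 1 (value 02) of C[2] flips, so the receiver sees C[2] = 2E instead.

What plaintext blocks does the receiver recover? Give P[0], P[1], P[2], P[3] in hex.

CBC decryption: P_i = D(K, C_i) ⊕ C_{i−1}, with C_{−1} = IV.
Only C[2] changed, to 2E. In CBC, a change in C_i garbles P_i and flips the same bit in P_{i+1}. Decrypting the received ciphertext:
P[0]: D(K, 25) = F9; F9 ⊕ 14 = ED.
P[1]: D(K, C5) = 19; 19 ⊕ 25 = 3C.
P[2]: D(K, 2E) = F2; F2 ⊕ C5 = 37.
P[3]: D(K, C3) = 1F; 1F ⊕ 2E = 31.
Blocks that differ from the original plaintext: P[2], P[3].

P[0] = ED, P[1] = 3C, P[2] = 37, P[3] = 31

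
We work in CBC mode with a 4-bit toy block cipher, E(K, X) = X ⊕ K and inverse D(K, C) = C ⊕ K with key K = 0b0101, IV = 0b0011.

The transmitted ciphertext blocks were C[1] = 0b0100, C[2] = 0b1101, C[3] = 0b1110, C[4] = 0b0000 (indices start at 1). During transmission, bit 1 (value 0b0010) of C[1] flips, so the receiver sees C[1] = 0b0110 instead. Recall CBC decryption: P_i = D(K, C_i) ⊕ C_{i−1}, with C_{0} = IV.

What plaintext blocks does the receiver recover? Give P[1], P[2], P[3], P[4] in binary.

P[1] = 0b0000, P[2] = 0b1110, P[3] = 0b0110, P[4] = 0b1011

Only C[1] changed, to 0b0110. In CBC, a change in C_i garbles P_i and flips the same bit in P_{i+1}. Decrypting the received ciphertext:
P[1]: D(K, 0b0110) = 0b0011; 0b0011 ⊕ 0b0011 = 0b0000.
P[2]: D(K, 0b1101) = 0b1000; 0b1000 ⊕ 0b0110 = 0b1110.
P[3]: D(K, 0b1110) = 0b1011; 0b1011 ⊕ 0b1101 = 0b0110.
P[4]: D(K, 0b0000) = 0b0101; 0b0101 ⊕ 0b1110 = 0b1011.
Blocks that differ from the original plaintext: P[1], P[2].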